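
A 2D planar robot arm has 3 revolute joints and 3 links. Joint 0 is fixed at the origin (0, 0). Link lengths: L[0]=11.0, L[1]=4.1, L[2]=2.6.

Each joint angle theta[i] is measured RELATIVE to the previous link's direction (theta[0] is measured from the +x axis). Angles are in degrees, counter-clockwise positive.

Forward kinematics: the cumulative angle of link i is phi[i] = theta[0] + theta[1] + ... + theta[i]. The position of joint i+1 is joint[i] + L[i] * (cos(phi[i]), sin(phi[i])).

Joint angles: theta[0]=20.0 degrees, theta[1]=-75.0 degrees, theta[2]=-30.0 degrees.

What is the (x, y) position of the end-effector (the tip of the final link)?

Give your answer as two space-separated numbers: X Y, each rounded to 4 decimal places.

joint[0] = (0.0000, 0.0000)  (base)
link 0: phi[0] = 20 = 20 deg
  cos(20 deg) = 0.9397, sin(20 deg) = 0.3420
  joint[1] = (0.0000, 0.0000) + 11 * (0.9397, 0.3420) = (0.0000 + 10.3366, 0.0000 + 3.7622) = (10.3366, 3.7622)
link 1: phi[1] = 20 + -75 = -55 deg
  cos(-55 deg) = 0.5736, sin(-55 deg) = -0.8192
  joint[2] = (10.3366, 3.7622) + 4.1 * (0.5736, -0.8192) = (10.3366 + 2.3517, 3.7622 + -3.3585) = (12.6883, 0.4037)
link 2: phi[2] = 20 + -75 + -30 = -85 deg
  cos(-85 deg) = 0.0872, sin(-85 deg) = -0.9962
  joint[3] = (12.6883, 0.4037) + 2.6 * (0.0872, -0.9962) = (12.6883 + 0.2266, 0.4037 + -2.5901) = (12.9149, -2.1864)
End effector: (12.9149, -2.1864)

Answer: 12.9149 -2.1864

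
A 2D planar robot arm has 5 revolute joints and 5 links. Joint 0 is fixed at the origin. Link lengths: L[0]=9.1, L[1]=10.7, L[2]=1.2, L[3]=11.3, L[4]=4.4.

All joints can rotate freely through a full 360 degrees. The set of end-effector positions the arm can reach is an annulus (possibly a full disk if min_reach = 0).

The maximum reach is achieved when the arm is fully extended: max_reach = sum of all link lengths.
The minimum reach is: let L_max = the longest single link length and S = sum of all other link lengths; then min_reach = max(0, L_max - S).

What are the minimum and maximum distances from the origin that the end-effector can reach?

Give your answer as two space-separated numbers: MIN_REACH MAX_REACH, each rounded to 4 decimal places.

Answer: 0.0000 36.7000

Derivation:
Link lengths: [9.1, 10.7, 1.2, 11.3, 4.4]
max_reach = 9.1 + 10.7 + 1.2 + 11.3 + 4.4 = 36.7
L_max = max([9.1, 10.7, 1.2, 11.3, 4.4]) = 11.3
S (sum of others) = 36.7 - 11.3 = 25.4
min_reach = max(0, 11.3 - 25.4) = max(0, -14.1) = 0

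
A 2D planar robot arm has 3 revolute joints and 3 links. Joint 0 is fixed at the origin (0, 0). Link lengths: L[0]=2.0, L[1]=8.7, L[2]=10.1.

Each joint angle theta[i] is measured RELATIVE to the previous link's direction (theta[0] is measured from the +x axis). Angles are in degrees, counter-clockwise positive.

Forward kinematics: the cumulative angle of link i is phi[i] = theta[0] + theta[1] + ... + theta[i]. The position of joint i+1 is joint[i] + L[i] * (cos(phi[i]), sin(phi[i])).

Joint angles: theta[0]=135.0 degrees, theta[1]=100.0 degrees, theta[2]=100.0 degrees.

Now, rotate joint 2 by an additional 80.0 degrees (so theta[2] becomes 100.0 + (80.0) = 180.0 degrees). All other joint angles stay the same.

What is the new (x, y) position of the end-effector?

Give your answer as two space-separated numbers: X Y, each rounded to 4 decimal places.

Answer: -0.6112 2.5610

Derivation:
joint[0] = (0.0000, 0.0000)  (base)
link 0: phi[0] = 135 = 135 deg
  cos(135 deg) = -0.7071, sin(135 deg) = 0.7071
  joint[1] = (0.0000, 0.0000) + 2 * (-0.7071, 0.7071) = (0.0000 + -1.4142, 0.0000 + 1.4142) = (-1.4142, 1.4142)
link 1: phi[1] = 135 + 100 = 235 deg
  cos(235 deg) = -0.5736, sin(235 deg) = -0.8192
  joint[2] = (-1.4142, 1.4142) + 8.7 * (-0.5736, -0.8192) = (-1.4142 + -4.9901, 1.4142 + -7.1266) = (-6.4043, -5.7124)
link 2: phi[2] = 135 + 100 + 180 = 415 deg
  cos(415 deg) = 0.5736, sin(415 deg) = 0.8192
  joint[3] = (-6.4043, -5.7124) + 10.1 * (0.5736, 0.8192) = (-6.4043 + 5.7931, -5.7124 + 8.2734) = (-0.6112, 2.5610)
End effector: (-0.6112, 2.5610)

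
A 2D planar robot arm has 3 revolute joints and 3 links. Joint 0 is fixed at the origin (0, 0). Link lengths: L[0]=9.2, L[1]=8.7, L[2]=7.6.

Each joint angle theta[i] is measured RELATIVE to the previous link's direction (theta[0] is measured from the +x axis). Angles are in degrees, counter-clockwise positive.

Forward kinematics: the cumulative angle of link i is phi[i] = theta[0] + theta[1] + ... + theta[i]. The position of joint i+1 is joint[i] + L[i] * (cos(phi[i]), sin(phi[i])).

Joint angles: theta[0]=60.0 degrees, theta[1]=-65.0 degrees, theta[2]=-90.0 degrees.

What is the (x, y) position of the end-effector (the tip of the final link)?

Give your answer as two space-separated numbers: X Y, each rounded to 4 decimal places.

Answer: 12.6045 -0.3619

Derivation:
joint[0] = (0.0000, 0.0000)  (base)
link 0: phi[0] = 60 = 60 deg
  cos(60 deg) = 0.5000, sin(60 deg) = 0.8660
  joint[1] = (0.0000, 0.0000) + 9.2 * (0.5000, 0.8660) = (0.0000 + 4.6000, 0.0000 + 7.9674) = (4.6000, 7.9674)
link 1: phi[1] = 60 + -65 = -5 deg
  cos(-5 deg) = 0.9962, sin(-5 deg) = -0.0872
  joint[2] = (4.6000, 7.9674) + 8.7 * (0.9962, -0.0872) = (4.6000 + 8.6669, 7.9674 + -0.7583) = (13.2669, 7.2092)
link 2: phi[2] = 60 + -65 + -90 = -95 deg
  cos(-95 deg) = -0.0872, sin(-95 deg) = -0.9962
  joint[3] = (13.2669, 7.2092) + 7.6 * (-0.0872, -0.9962) = (13.2669 + -0.6624, 7.2092 + -7.5711) = (12.6045, -0.3619)
End effector: (12.6045, -0.3619)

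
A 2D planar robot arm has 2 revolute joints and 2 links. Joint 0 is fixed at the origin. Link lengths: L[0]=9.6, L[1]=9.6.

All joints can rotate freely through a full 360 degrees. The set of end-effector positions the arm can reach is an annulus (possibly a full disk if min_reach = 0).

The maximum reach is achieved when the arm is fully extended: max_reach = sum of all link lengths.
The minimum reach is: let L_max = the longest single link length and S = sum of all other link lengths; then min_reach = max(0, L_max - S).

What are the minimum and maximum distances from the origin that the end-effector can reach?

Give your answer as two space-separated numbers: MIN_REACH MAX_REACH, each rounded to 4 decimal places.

Answer: 0.0000 19.2000

Derivation:
Link lengths: [9.6, 9.6]
max_reach = 9.6 + 9.6 = 19.2
L_max = max([9.6, 9.6]) = 9.6
S (sum of others) = 19.2 - 9.6 = 9.6
min_reach = max(0, 9.6 - 9.6) = max(0, 0) = 0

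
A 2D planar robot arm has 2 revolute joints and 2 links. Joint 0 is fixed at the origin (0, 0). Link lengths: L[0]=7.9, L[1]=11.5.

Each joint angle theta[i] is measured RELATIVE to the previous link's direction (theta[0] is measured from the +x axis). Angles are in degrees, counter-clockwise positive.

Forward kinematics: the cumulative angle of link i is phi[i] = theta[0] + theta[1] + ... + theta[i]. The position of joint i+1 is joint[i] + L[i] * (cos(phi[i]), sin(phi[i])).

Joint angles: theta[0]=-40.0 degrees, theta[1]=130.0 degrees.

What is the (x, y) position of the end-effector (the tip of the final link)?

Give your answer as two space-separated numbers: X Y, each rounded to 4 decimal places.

Answer: 6.0518 6.4220

Derivation:
joint[0] = (0.0000, 0.0000)  (base)
link 0: phi[0] = -40 = -40 deg
  cos(-40 deg) = 0.7660, sin(-40 deg) = -0.6428
  joint[1] = (0.0000, 0.0000) + 7.9 * (0.7660, -0.6428) = (0.0000 + 6.0518, 0.0000 + -5.0780) = (6.0518, -5.0780)
link 1: phi[1] = -40 + 130 = 90 deg
  cos(90 deg) = 0.0000, sin(90 deg) = 1.0000
  joint[2] = (6.0518, -5.0780) + 11.5 * (0.0000, 1.0000) = (6.0518 + 0.0000, -5.0780 + 11.5000) = (6.0518, 6.4220)
End effector: (6.0518, 6.4220)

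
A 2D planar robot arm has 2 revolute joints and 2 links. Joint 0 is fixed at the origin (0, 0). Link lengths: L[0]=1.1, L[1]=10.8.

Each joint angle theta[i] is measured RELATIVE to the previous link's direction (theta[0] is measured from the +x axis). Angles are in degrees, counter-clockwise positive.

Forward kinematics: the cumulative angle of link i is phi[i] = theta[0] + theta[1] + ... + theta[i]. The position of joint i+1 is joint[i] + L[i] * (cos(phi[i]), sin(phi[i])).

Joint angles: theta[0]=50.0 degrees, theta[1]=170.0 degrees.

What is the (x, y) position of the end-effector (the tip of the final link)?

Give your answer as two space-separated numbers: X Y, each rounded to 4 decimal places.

joint[0] = (0.0000, 0.0000)  (base)
link 0: phi[0] = 50 = 50 deg
  cos(50 deg) = 0.6428, sin(50 deg) = 0.7660
  joint[1] = (0.0000, 0.0000) + 1.1 * (0.6428, 0.7660) = (0.0000 + 0.7071, 0.0000 + 0.8426) = (0.7071, 0.8426)
link 1: phi[1] = 50 + 170 = 220 deg
  cos(220 deg) = -0.7660, sin(220 deg) = -0.6428
  joint[2] = (0.7071, 0.8426) + 10.8 * (-0.7660, -0.6428) = (0.7071 + -8.2733, 0.8426 + -6.9421) = (-7.5662, -6.0995)
End effector: (-7.5662, -6.0995)

Answer: -7.5662 -6.0995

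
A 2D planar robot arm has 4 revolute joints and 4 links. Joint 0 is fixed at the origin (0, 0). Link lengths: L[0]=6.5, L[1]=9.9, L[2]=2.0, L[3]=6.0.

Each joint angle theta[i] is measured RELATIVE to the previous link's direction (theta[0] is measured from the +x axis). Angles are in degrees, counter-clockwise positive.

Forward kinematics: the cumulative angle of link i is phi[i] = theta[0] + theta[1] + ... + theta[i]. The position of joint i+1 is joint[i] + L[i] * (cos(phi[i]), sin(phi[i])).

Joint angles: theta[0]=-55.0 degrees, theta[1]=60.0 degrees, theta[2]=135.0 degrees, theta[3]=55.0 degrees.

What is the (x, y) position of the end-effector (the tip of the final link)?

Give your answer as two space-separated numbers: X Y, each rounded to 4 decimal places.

joint[0] = (0.0000, 0.0000)  (base)
link 0: phi[0] = -55 = -55 deg
  cos(-55 deg) = 0.5736, sin(-55 deg) = -0.8192
  joint[1] = (0.0000, 0.0000) + 6.5 * (0.5736, -0.8192) = (0.0000 + 3.7282, 0.0000 + -5.3245) = (3.7282, -5.3245)
link 1: phi[1] = -55 + 60 = 5 deg
  cos(5 deg) = 0.9962, sin(5 deg) = 0.0872
  joint[2] = (3.7282, -5.3245) + 9.9 * (0.9962, 0.0872) = (3.7282 + 9.8623, -5.3245 + 0.8628) = (13.5906, -4.4616)
link 2: phi[2] = -55 + 60 + 135 = 140 deg
  cos(140 deg) = -0.7660, sin(140 deg) = 0.6428
  joint[3] = (13.5906, -4.4616) + 2 * (-0.7660, 0.6428) = (13.5906 + -1.5321, -4.4616 + 1.2856) = (12.0585, -3.1761)
link 3: phi[3] = -55 + 60 + 135 + 55 = 195 deg
  cos(195 deg) = -0.9659, sin(195 deg) = -0.2588
  joint[4] = (12.0585, -3.1761) + 6 * (-0.9659, -0.2588) = (12.0585 + -5.7956, -3.1761 + -1.5529) = (6.2629, -4.7290)
End effector: (6.2629, -4.7290)

Answer: 6.2629 -4.7290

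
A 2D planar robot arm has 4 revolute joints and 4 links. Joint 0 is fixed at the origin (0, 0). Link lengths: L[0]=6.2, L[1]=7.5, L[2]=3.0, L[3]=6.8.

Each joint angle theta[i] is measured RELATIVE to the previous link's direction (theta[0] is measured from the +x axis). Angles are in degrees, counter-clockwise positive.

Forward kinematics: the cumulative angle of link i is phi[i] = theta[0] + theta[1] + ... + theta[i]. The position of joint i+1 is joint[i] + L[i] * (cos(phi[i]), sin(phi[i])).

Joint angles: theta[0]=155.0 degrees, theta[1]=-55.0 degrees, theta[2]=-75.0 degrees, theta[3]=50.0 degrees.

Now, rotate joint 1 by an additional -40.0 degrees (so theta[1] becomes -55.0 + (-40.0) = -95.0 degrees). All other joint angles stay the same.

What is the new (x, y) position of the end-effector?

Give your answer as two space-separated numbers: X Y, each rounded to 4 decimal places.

joint[0] = (0.0000, 0.0000)  (base)
link 0: phi[0] = 155 = 155 deg
  cos(155 deg) = -0.9063, sin(155 deg) = 0.4226
  joint[1] = (0.0000, 0.0000) + 6.2 * (-0.9063, 0.4226) = (0.0000 + -5.6191, 0.0000 + 2.6202) = (-5.6191, 2.6202)
link 1: phi[1] = 155 + -95 = 60 deg
  cos(60 deg) = 0.5000, sin(60 deg) = 0.8660
  joint[2] = (-5.6191, 2.6202) + 7.5 * (0.5000, 0.8660) = (-5.6191 + 3.7500, 2.6202 + 6.4952) = (-1.8691, 9.1154)
link 2: phi[2] = 155 + -95 + -75 = -15 deg
  cos(-15 deg) = 0.9659, sin(-15 deg) = -0.2588
  joint[3] = (-1.8691, 9.1154) + 3 * (0.9659, -0.2588) = (-1.8691 + 2.8978, 9.1154 + -0.7765) = (1.0287, 8.3390)
link 3: phi[3] = 155 + -95 + -75 + 50 = 35 deg
  cos(35 deg) = 0.8192, sin(35 deg) = 0.5736
  joint[4] = (1.0287, 8.3390) + 6.8 * (0.8192, 0.5736) = (1.0287 + 5.5702, 8.3390 + 3.9003) = (6.5989, 12.2393)
End effector: (6.5989, 12.2393)

Answer: 6.5989 12.2393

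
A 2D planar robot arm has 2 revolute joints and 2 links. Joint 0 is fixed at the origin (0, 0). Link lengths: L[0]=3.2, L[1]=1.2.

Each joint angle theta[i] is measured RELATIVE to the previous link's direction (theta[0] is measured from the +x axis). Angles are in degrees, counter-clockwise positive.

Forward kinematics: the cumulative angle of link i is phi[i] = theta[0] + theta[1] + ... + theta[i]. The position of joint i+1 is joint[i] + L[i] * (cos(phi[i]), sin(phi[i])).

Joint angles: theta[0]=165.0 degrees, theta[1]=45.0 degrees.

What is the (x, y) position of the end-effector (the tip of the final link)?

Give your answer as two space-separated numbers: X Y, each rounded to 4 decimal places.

Answer: -4.1302 0.2282

Derivation:
joint[0] = (0.0000, 0.0000)  (base)
link 0: phi[0] = 165 = 165 deg
  cos(165 deg) = -0.9659, sin(165 deg) = 0.2588
  joint[1] = (0.0000, 0.0000) + 3.2 * (-0.9659, 0.2588) = (0.0000 + -3.0910, 0.0000 + 0.8282) = (-3.0910, 0.8282)
link 1: phi[1] = 165 + 45 = 210 deg
  cos(210 deg) = -0.8660, sin(210 deg) = -0.5000
  joint[2] = (-3.0910, 0.8282) + 1.2 * (-0.8660, -0.5000) = (-3.0910 + -1.0392, 0.8282 + -0.6000) = (-4.1302, 0.2282)
End effector: (-4.1302, 0.2282)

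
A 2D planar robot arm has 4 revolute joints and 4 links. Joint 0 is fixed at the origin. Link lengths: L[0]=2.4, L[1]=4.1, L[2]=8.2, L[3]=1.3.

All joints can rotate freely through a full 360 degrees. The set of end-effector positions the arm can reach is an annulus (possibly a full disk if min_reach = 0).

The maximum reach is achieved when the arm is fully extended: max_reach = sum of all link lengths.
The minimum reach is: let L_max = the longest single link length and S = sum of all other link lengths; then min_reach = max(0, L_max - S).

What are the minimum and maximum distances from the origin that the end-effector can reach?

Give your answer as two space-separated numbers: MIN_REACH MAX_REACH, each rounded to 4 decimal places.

Link lengths: [2.4, 4.1, 8.2, 1.3]
max_reach = 2.4 + 4.1 + 8.2 + 1.3 = 16
L_max = max([2.4, 4.1, 8.2, 1.3]) = 8.2
S (sum of others) = 16 - 8.2 = 7.8
min_reach = max(0, 8.2 - 7.8) = max(0, 0.4) = 0.4

Answer: 0.4000 16.0000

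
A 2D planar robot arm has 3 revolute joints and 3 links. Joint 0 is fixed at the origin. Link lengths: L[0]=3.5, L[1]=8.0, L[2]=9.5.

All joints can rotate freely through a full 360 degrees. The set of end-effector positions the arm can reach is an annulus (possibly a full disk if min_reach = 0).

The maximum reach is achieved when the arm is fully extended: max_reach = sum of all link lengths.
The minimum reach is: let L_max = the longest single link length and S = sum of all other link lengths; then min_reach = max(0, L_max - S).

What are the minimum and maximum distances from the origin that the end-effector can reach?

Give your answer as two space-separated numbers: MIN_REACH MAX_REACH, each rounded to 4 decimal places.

Link lengths: [3.5, 8.0, 9.5]
max_reach = 3.5 + 8 + 9.5 = 21
L_max = max([3.5, 8.0, 9.5]) = 9.5
S (sum of others) = 21 - 9.5 = 11.5
min_reach = max(0, 9.5 - 11.5) = max(0, -2) = 0

Answer: 0.0000 21.0000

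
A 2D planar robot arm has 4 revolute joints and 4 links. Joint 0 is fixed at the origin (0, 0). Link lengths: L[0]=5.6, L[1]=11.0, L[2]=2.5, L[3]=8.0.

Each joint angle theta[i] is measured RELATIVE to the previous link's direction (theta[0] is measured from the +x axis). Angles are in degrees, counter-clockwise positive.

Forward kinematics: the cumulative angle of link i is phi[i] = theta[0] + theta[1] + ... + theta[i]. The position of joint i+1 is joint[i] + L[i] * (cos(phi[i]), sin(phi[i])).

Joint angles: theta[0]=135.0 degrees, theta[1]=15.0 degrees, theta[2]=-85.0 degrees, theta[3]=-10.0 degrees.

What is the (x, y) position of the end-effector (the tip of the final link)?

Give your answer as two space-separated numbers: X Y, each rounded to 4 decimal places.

joint[0] = (0.0000, 0.0000)  (base)
link 0: phi[0] = 135 = 135 deg
  cos(135 deg) = -0.7071, sin(135 deg) = 0.7071
  joint[1] = (0.0000, 0.0000) + 5.6 * (-0.7071, 0.7071) = (0.0000 + -3.9598, 0.0000 + 3.9598) = (-3.9598, 3.9598)
link 1: phi[1] = 135 + 15 = 150 deg
  cos(150 deg) = -0.8660, sin(150 deg) = 0.5000
  joint[2] = (-3.9598, 3.9598) + 11 * (-0.8660, 0.5000) = (-3.9598 + -9.5263, 3.9598 + 5.5000) = (-13.4861, 9.4598)
link 2: phi[2] = 135 + 15 + -85 = 65 deg
  cos(65 deg) = 0.4226, sin(65 deg) = 0.9063
  joint[3] = (-13.4861, 9.4598) + 2.5 * (0.4226, 0.9063) = (-13.4861 + 1.0565, 9.4598 + 2.2658) = (-12.4295, 11.7256)
link 3: phi[3] = 135 + 15 + -85 + -10 = 55 deg
  cos(55 deg) = 0.5736, sin(55 deg) = 0.8192
  joint[4] = (-12.4295, 11.7256) + 8 * (0.5736, 0.8192) = (-12.4295 + 4.5886, 11.7256 + 6.5532) = (-7.8409, 18.2788)
End effector: (-7.8409, 18.2788)

Answer: -7.8409 18.2788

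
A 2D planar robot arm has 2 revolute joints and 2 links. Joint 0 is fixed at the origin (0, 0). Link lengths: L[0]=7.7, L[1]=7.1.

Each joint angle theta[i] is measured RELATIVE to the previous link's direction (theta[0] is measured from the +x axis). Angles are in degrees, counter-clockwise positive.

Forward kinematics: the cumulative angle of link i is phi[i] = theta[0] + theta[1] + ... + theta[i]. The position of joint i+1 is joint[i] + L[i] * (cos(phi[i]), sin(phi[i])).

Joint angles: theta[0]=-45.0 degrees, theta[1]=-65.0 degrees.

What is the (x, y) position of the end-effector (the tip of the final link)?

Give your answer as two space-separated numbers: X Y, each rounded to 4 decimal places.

joint[0] = (0.0000, 0.0000)  (base)
link 0: phi[0] = -45 = -45 deg
  cos(-45 deg) = 0.7071, sin(-45 deg) = -0.7071
  joint[1] = (0.0000, 0.0000) + 7.7 * (0.7071, -0.7071) = (0.0000 + 5.4447, 0.0000 + -5.4447) = (5.4447, -5.4447)
link 1: phi[1] = -45 + -65 = -110 deg
  cos(-110 deg) = -0.3420, sin(-110 deg) = -0.9397
  joint[2] = (5.4447, -5.4447) + 7.1 * (-0.3420, -0.9397) = (5.4447 + -2.4283, -5.4447 + -6.6718) = (3.0164, -12.1165)
End effector: (3.0164, -12.1165)

Answer: 3.0164 -12.1165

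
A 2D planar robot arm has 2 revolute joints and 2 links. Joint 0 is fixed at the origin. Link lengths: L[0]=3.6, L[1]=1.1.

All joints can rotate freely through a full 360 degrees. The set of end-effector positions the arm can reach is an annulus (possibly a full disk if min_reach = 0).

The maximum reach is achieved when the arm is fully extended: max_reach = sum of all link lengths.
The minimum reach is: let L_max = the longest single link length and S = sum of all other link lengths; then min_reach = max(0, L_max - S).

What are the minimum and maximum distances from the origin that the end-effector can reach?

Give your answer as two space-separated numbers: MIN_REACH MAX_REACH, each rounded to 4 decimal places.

Link lengths: [3.6, 1.1]
max_reach = 3.6 + 1.1 = 4.7
L_max = max([3.6, 1.1]) = 3.6
S (sum of others) = 4.7 - 3.6 = 1.1
min_reach = max(0, 3.6 - 1.1) = max(0, 2.5) = 2.5

Answer: 2.5000 4.7000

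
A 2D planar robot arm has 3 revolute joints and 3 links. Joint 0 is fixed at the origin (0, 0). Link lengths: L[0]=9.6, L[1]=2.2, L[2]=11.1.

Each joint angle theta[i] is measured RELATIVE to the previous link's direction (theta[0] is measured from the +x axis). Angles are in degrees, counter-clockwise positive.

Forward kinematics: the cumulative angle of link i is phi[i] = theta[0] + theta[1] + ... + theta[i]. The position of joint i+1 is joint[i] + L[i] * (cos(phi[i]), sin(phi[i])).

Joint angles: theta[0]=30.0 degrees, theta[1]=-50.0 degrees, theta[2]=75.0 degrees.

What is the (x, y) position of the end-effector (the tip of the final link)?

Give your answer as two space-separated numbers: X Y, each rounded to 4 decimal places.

Answer: 16.7479 13.1401

Derivation:
joint[0] = (0.0000, 0.0000)  (base)
link 0: phi[0] = 30 = 30 deg
  cos(30 deg) = 0.8660, sin(30 deg) = 0.5000
  joint[1] = (0.0000, 0.0000) + 9.6 * (0.8660, 0.5000) = (0.0000 + 8.3138, 0.0000 + 4.8000) = (8.3138, 4.8000)
link 1: phi[1] = 30 + -50 = -20 deg
  cos(-20 deg) = 0.9397, sin(-20 deg) = -0.3420
  joint[2] = (8.3138, 4.8000) + 2.2 * (0.9397, -0.3420) = (8.3138 + 2.0673, 4.8000 + -0.7524) = (10.3812, 4.0476)
link 2: phi[2] = 30 + -50 + 75 = 55 deg
  cos(55 deg) = 0.5736, sin(55 deg) = 0.8192
  joint[3] = (10.3812, 4.0476) + 11.1 * (0.5736, 0.8192) = (10.3812 + 6.3667, 4.0476 + 9.0926) = (16.7479, 13.1401)
End effector: (16.7479, 13.1401)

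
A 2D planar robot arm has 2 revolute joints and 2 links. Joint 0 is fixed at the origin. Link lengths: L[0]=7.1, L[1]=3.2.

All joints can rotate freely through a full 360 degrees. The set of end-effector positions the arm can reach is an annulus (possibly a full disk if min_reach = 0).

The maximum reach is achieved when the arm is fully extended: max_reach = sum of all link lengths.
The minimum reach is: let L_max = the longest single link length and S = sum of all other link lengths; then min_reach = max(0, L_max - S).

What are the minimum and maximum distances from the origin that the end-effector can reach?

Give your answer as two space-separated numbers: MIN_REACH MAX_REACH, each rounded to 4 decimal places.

Answer: 3.9000 10.3000

Derivation:
Link lengths: [7.1, 3.2]
max_reach = 7.1 + 3.2 = 10.3
L_max = max([7.1, 3.2]) = 7.1
S (sum of others) = 10.3 - 7.1 = 3.2
min_reach = max(0, 7.1 - 3.2) = max(0, 3.9) = 3.9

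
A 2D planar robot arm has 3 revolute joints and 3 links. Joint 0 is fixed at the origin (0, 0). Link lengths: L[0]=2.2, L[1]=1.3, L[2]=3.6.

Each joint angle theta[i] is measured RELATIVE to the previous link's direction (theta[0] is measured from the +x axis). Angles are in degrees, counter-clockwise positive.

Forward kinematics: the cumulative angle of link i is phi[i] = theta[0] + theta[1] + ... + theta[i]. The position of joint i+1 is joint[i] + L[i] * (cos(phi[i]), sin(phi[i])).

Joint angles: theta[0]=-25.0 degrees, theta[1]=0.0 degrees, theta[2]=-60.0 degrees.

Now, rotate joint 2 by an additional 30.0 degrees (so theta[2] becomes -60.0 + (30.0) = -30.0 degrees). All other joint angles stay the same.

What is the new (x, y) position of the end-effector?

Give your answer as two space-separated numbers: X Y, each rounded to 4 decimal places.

Answer: 5.2370 -4.4281

Derivation:
joint[0] = (0.0000, 0.0000)  (base)
link 0: phi[0] = -25 = -25 deg
  cos(-25 deg) = 0.9063, sin(-25 deg) = -0.4226
  joint[1] = (0.0000, 0.0000) + 2.2 * (0.9063, -0.4226) = (0.0000 + 1.9939, 0.0000 + -0.9298) = (1.9939, -0.9298)
link 1: phi[1] = -25 + 0 = -25 deg
  cos(-25 deg) = 0.9063, sin(-25 deg) = -0.4226
  joint[2] = (1.9939, -0.9298) + 1.3 * (0.9063, -0.4226) = (1.9939 + 1.1782, -0.9298 + -0.5494) = (3.1721, -1.4792)
link 2: phi[2] = -25 + 0 + -30 = -55 deg
  cos(-55 deg) = 0.5736, sin(-55 deg) = -0.8192
  joint[3] = (3.1721, -1.4792) + 3.6 * (0.5736, -0.8192) = (3.1721 + 2.0649, -1.4792 + -2.9489) = (5.2370, -4.4281)
End effector: (5.2370, -4.4281)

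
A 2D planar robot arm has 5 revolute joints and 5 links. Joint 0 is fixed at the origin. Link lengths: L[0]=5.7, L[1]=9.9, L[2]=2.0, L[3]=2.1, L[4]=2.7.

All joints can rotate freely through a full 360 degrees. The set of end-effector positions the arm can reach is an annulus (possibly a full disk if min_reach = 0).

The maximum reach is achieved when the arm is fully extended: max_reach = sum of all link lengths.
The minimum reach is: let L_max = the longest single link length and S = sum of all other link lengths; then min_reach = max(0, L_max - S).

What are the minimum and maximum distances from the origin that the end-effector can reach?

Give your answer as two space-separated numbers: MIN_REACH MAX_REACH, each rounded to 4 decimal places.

Link lengths: [5.7, 9.9, 2.0, 2.1, 2.7]
max_reach = 5.7 + 9.9 + 2 + 2.1 + 2.7 = 22.4
L_max = max([5.7, 9.9, 2.0, 2.1, 2.7]) = 9.9
S (sum of others) = 22.4 - 9.9 = 12.5
min_reach = max(0, 9.9 - 12.5) = max(0, -2.6) = 0

Answer: 0.0000 22.4000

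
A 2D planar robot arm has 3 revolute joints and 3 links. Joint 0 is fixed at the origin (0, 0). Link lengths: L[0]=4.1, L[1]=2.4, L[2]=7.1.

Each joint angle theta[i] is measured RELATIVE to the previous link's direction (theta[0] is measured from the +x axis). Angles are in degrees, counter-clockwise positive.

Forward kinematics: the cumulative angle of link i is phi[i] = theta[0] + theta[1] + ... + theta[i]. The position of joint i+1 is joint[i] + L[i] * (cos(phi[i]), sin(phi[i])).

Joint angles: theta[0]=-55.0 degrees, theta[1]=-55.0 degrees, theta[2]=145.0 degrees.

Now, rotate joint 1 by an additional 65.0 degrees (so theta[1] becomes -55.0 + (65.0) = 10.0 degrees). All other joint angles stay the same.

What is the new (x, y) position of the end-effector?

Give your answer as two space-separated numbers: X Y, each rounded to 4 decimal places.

joint[0] = (0.0000, 0.0000)  (base)
link 0: phi[0] = -55 = -55 deg
  cos(-55 deg) = 0.5736, sin(-55 deg) = -0.8192
  joint[1] = (0.0000, 0.0000) + 4.1 * (0.5736, -0.8192) = (0.0000 + 2.3517, 0.0000 + -3.3585) = (2.3517, -3.3585)
link 1: phi[1] = -55 + 10 = -45 deg
  cos(-45 deg) = 0.7071, sin(-45 deg) = -0.7071
  joint[2] = (2.3517, -3.3585) + 2.4 * (0.7071, -0.7071) = (2.3517 + 1.6971, -3.3585 + -1.6971) = (4.0487, -5.0556)
link 2: phi[2] = -55 + 10 + 145 = 100 deg
  cos(100 deg) = -0.1736, sin(100 deg) = 0.9848
  joint[3] = (4.0487, -5.0556) + 7.1 * (-0.1736, 0.9848) = (4.0487 + -1.2329, -5.0556 + 6.9921) = (2.8158, 1.9366)
End effector: (2.8158, 1.9366)

Answer: 2.8158 1.9366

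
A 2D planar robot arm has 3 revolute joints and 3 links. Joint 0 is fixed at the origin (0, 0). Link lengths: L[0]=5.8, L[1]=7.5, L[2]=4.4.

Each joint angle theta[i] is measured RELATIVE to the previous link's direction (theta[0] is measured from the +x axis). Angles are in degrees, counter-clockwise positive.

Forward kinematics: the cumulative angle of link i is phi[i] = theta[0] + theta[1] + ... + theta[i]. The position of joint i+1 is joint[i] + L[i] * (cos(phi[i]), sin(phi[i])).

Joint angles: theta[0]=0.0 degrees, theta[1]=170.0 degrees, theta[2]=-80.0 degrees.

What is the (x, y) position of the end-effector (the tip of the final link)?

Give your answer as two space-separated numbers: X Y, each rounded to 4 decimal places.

Answer: -1.5861 5.7024

Derivation:
joint[0] = (0.0000, 0.0000)  (base)
link 0: phi[0] = 0 = 0 deg
  cos(0 deg) = 1.0000, sin(0 deg) = 0.0000
  joint[1] = (0.0000, 0.0000) + 5.8 * (1.0000, 0.0000) = (0.0000 + 5.8000, 0.0000 + 0.0000) = (5.8000, 0.0000)
link 1: phi[1] = 0 + 170 = 170 deg
  cos(170 deg) = -0.9848, sin(170 deg) = 0.1736
  joint[2] = (5.8000, 0.0000) + 7.5 * (-0.9848, 0.1736) = (5.8000 + -7.3861, 0.0000 + 1.3024) = (-1.5861, 1.3024)
link 2: phi[2] = 0 + 170 + -80 = 90 deg
  cos(90 deg) = 0.0000, sin(90 deg) = 1.0000
  joint[3] = (-1.5861, 1.3024) + 4.4 * (0.0000, 1.0000) = (-1.5861 + 0.0000, 1.3024 + 4.4000) = (-1.5861, 5.7024)
End effector: (-1.5861, 5.7024)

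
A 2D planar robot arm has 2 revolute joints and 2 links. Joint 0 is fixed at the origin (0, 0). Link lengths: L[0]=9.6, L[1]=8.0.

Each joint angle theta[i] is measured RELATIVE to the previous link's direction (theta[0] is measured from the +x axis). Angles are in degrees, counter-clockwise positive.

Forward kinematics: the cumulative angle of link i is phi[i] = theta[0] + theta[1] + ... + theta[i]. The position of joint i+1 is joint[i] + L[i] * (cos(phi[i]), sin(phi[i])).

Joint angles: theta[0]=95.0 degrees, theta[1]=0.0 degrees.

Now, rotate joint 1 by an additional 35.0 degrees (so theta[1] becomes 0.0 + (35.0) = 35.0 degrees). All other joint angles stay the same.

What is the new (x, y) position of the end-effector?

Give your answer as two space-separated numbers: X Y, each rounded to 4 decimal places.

joint[0] = (0.0000, 0.0000)  (base)
link 0: phi[0] = 95 = 95 deg
  cos(95 deg) = -0.0872, sin(95 deg) = 0.9962
  joint[1] = (0.0000, 0.0000) + 9.6 * (-0.0872, 0.9962) = (0.0000 + -0.8367, 0.0000 + 9.5635) = (-0.8367, 9.5635)
link 1: phi[1] = 95 + 35 = 130 deg
  cos(130 deg) = -0.6428, sin(130 deg) = 0.7660
  joint[2] = (-0.8367, 9.5635) + 8 * (-0.6428, 0.7660) = (-0.8367 + -5.1423, 9.5635 + 6.1284) = (-5.9790, 15.6918)
End effector: (-5.9790, 15.6918)

Answer: -5.9790 15.6918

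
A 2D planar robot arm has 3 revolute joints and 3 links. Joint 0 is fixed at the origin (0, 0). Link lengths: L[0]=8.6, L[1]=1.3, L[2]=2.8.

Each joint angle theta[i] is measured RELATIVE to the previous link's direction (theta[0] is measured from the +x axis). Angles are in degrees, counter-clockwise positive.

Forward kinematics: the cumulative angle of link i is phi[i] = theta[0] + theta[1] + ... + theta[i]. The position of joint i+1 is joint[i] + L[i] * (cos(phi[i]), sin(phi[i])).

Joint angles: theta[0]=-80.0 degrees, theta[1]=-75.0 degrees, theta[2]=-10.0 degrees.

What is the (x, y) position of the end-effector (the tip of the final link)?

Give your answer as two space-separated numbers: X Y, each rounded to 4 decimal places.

joint[0] = (0.0000, 0.0000)  (base)
link 0: phi[0] = -80 = -80 deg
  cos(-80 deg) = 0.1736, sin(-80 deg) = -0.9848
  joint[1] = (0.0000, 0.0000) + 8.6 * (0.1736, -0.9848) = (0.0000 + 1.4934, 0.0000 + -8.4693) = (1.4934, -8.4693)
link 1: phi[1] = -80 + -75 = -155 deg
  cos(-155 deg) = -0.9063, sin(-155 deg) = -0.4226
  joint[2] = (1.4934, -8.4693) + 1.3 * (-0.9063, -0.4226) = (1.4934 + -1.1782, -8.4693 + -0.5494) = (0.3152, -9.0188)
link 2: phi[2] = -80 + -75 + -10 = -165 deg
  cos(-165 deg) = -0.9659, sin(-165 deg) = -0.2588
  joint[3] = (0.3152, -9.0188) + 2.8 * (-0.9659, -0.2588) = (0.3152 + -2.7046, -9.0188 + -0.7247) = (-2.3894, -9.7434)
End effector: (-2.3894, -9.7434)

Answer: -2.3894 -9.7434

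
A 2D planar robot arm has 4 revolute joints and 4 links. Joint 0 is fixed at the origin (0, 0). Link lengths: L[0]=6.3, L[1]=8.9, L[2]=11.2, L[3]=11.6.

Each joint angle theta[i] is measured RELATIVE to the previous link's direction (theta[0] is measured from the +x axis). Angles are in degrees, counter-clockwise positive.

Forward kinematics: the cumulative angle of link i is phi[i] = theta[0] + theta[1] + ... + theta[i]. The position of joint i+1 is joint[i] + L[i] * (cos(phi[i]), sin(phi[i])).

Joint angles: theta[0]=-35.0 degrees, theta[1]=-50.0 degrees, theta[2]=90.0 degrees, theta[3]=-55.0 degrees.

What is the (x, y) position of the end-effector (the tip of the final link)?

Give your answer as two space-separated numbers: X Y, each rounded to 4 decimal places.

joint[0] = (0.0000, 0.0000)  (base)
link 0: phi[0] = -35 = -35 deg
  cos(-35 deg) = 0.8192, sin(-35 deg) = -0.5736
  joint[1] = (0.0000, 0.0000) + 6.3 * (0.8192, -0.5736) = (0.0000 + 5.1607, 0.0000 + -3.6135) = (5.1607, -3.6135)
link 1: phi[1] = -35 + -50 = -85 deg
  cos(-85 deg) = 0.0872, sin(-85 deg) = -0.9962
  joint[2] = (5.1607, -3.6135) + 8.9 * (0.0872, -0.9962) = (5.1607 + 0.7757, -3.6135 + -8.8661) = (5.9363, -12.4797)
link 2: phi[2] = -35 + -50 + 90 = 5 deg
  cos(5 deg) = 0.9962, sin(5 deg) = 0.0872
  joint[3] = (5.9363, -12.4797) + 11.2 * (0.9962, 0.0872) = (5.9363 + 11.1574, -12.4797 + 0.9761) = (17.0937, -11.5035)
link 3: phi[3] = -35 + -50 + 90 + -55 = -50 deg
  cos(-50 deg) = 0.6428, sin(-50 deg) = -0.7660
  joint[4] = (17.0937, -11.5035) + 11.6 * (0.6428, -0.7660) = (17.0937 + 7.4563, -11.5035 + -8.8861) = (24.5501, -20.3896)
End effector: (24.5501, -20.3896)

Answer: 24.5501 -20.3896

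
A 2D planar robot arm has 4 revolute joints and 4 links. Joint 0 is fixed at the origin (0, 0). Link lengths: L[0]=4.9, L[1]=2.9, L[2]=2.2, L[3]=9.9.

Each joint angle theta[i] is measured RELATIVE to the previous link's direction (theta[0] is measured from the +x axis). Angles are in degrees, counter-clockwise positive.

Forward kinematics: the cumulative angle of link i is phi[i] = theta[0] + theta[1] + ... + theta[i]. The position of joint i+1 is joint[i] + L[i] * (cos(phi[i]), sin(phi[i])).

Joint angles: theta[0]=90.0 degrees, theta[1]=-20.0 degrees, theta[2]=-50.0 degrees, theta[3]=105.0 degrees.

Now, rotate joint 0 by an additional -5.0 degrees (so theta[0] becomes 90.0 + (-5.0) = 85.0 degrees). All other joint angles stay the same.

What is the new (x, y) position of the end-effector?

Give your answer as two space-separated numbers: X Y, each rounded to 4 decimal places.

Answer: -1.1723 16.6527

Derivation:
joint[0] = (0.0000, 0.0000)  (base)
link 0: phi[0] = 85 = 85 deg
  cos(85 deg) = 0.0872, sin(85 deg) = 0.9962
  joint[1] = (0.0000, 0.0000) + 4.9 * (0.0872, 0.9962) = (0.0000 + 0.4271, 0.0000 + 4.8814) = (0.4271, 4.8814)
link 1: phi[1] = 85 + -20 = 65 deg
  cos(65 deg) = 0.4226, sin(65 deg) = 0.9063
  joint[2] = (0.4271, 4.8814) + 2.9 * (0.4226, 0.9063) = (0.4271 + 1.2256, 4.8814 + 2.6283) = (1.6527, 7.5096)
link 2: phi[2] = 85 + -20 + -50 = 15 deg
  cos(15 deg) = 0.9659, sin(15 deg) = 0.2588
  joint[3] = (1.6527, 7.5096) + 2.2 * (0.9659, 0.2588) = (1.6527 + 2.1250, 7.5096 + 0.5694) = (3.7777, 8.0790)
link 3: phi[3] = 85 + -20 + -50 + 105 = 120 deg
  cos(120 deg) = -0.5000, sin(120 deg) = 0.8660
  joint[4] = (3.7777, 8.0790) + 9.9 * (-0.5000, 0.8660) = (3.7777 + -4.9500, 8.0790 + 8.5737) = (-1.1723, 16.6527)
End effector: (-1.1723, 16.6527)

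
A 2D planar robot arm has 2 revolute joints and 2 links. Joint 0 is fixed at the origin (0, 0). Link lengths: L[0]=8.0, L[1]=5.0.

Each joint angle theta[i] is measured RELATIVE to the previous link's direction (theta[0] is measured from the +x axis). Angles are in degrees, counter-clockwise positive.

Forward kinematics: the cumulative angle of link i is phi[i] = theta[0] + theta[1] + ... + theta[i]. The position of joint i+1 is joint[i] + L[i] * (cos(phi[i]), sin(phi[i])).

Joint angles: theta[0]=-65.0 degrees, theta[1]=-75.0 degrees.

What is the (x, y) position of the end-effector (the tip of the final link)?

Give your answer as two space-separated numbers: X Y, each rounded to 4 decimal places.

Answer: -0.4493 -10.4644

Derivation:
joint[0] = (0.0000, 0.0000)  (base)
link 0: phi[0] = -65 = -65 deg
  cos(-65 deg) = 0.4226, sin(-65 deg) = -0.9063
  joint[1] = (0.0000, 0.0000) + 8 * (0.4226, -0.9063) = (0.0000 + 3.3809, 0.0000 + -7.2505) = (3.3809, -7.2505)
link 1: phi[1] = -65 + -75 = -140 deg
  cos(-140 deg) = -0.7660, sin(-140 deg) = -0.6428
  joint[2] = (3.3809, -7.2505) + 5 * (-0.7660, -0.6428) = (3.3809 + -3.8302, -7.2505 + -3.2139) = (-0.4493, -10.4644)
End effector: (-0.4493, -10.4644)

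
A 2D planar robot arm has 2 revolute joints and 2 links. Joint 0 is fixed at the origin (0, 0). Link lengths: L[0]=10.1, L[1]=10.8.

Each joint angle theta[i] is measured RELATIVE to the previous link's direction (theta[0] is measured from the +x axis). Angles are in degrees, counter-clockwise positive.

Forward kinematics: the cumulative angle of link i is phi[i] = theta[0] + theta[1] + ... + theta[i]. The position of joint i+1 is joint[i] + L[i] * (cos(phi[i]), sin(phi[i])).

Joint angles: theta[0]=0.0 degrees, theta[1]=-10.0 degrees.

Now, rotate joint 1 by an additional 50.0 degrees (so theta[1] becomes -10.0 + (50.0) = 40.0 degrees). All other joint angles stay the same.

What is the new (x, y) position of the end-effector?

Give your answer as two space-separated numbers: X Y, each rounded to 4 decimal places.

joint[0] = (0.0000, 0.0000)  (base)
link 0: phi[0] = 0 = 0 deg
  cos(0 deg) = 1.0000, sin(0 deg) = 0.0000
  joint[1] = (0.0000, 0.0000) + 10.1 * (1.0000, 0.0000) = (0.0000 + 10.1000, 0.0000 + 0.0000) = (10.1000, 0.0000)
link 1: phi[1] = 0 + 40 = 40 deg
  cos(40 deg) = 0.7660, sin(40 deg) = 0.6428
  joint[2] = (10.1000, 0.0000) + 10.8 * (0.7660, 0.6428) = (10.1000 + 8.2733, 0.0000 + 6.9421) = (18.3733, 6.9421)
End effector: (18.3733, 6.9421)

Answer: 18.3733 6.9421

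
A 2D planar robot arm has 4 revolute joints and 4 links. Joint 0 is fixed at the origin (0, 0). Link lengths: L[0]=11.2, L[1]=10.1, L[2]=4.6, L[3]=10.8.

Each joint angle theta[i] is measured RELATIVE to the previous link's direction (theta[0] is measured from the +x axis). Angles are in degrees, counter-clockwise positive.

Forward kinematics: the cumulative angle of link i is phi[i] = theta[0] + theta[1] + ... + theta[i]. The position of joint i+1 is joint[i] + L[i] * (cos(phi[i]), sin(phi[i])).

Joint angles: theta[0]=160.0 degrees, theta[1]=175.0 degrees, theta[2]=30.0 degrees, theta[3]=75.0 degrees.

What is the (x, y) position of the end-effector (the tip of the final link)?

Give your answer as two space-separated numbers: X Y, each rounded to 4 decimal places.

Answer: 5.0870 10.5990

Derivation:
joint[0] = (0.0000, 0.0000)  (base)
link 0: phi[0] = 160 = 160 deg
  cos(160 deg) = -0.9397, sin(160 deg) = 0.3420
  joint[1] = (0.0000, 0.0000) + 11.2 * (-0.9397, 0.3420) = (0.0000 + -10.5246, 0.0000 + 3.8306) = (-10.5246, 3.8306)
link 1: phi[1] = 160 + 175 = 335 deg
  cos(335 deg) = 0.9063, sin(335 deg) = -0.4226
  joint[2] = (-10.5246, 3.8306) + 10.1 * (0.9063, -0.4226) = (-10.5246 + 9.1537, 3.8306 + -4.2684) = (-1.3708, -0.4378)
link 2: phi[2] = 160 + 175 + 30 = 365 deg
  cos(365 deg) = 0.9962, sin(365 deg) = 0.0872
  joint[3] = (-1.3708, -0.4378) + 4.6 * (0.9962, 0.0872) = (-1.3708 + 4.5825, -0.4378 + 0.4009) = (3.2116, -0.0369)
link 3: phi[3] = 160 + 175 + 30 + 75 = 440 deg
  cos(440 deg) = 0.1736, sin(440 deg) = 0.9848
  joint[4] = (3.2116, -0.0369) + 10.8 * (0.1736, 0.9848) = (3.2116 + 1.8754, -0.0369 + 10.6359) = (5.0870, 10.5990)
End effector: (5.0870, 10.5990)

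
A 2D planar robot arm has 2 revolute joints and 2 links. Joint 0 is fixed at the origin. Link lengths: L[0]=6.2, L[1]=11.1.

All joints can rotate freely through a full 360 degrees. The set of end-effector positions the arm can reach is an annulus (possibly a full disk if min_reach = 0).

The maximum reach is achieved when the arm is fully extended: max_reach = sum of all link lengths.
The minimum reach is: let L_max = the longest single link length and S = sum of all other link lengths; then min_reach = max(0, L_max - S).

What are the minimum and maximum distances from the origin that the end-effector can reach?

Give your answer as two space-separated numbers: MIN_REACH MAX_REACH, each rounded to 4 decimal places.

Link lengths: [6.2, 11.1]
max_reach = 6.2 + 11.1 = 17.3
L_max = max([6.2, 11.1]) = 11.1
S (sum of others) = 17.3 - 11.1 = 6.2
min_reach = max(0, 11.1 - 6.2) = max(0, 4.9) = 4.9

Answer: 4.9000 17.3000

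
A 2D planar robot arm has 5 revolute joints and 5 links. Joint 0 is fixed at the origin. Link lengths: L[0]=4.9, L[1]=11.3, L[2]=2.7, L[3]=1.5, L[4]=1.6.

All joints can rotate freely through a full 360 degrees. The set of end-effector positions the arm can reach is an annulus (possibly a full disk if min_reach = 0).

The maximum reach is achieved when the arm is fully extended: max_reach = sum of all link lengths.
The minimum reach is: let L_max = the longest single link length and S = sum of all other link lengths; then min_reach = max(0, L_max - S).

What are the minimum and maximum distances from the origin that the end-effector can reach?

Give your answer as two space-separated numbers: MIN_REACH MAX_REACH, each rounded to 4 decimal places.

Link lengths: [4.9, 11.3, 2.7, 1.5, 1.6]
max_reach = 4.9 + 11.3 + 2.7 + 1.5 + 1.6 = 22
L_max = max([4.9, 11.3, 2.7, 1.5, 1.6]) = 11.3
S (sum of others) = 22 - 11.3 = 10.7
min_reach = max(0, 11.3 - 10.7) = max(0, 0.6) = 0.6

Answer: 0.6000 22.0000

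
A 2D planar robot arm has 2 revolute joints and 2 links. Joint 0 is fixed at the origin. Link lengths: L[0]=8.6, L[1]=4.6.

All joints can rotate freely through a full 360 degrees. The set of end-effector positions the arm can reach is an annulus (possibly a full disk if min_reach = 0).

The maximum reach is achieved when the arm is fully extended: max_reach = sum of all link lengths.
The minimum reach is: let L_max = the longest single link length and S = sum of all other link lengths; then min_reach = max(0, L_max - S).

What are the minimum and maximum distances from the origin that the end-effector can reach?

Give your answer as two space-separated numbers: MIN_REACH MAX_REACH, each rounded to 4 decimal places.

Answer: 4.0000 13.2000

Derivation:
Link lengths: [8.6, 4.6]
max_reach = 8.6 + 4.6 = 13.2
L_max = max([8.6, 4.6]) = 8.6
S (sum of others) = 13.2 - 8.6 = 4.6
min_reach = max(0, 8.6 - 4.6) = max(0, 4) = 4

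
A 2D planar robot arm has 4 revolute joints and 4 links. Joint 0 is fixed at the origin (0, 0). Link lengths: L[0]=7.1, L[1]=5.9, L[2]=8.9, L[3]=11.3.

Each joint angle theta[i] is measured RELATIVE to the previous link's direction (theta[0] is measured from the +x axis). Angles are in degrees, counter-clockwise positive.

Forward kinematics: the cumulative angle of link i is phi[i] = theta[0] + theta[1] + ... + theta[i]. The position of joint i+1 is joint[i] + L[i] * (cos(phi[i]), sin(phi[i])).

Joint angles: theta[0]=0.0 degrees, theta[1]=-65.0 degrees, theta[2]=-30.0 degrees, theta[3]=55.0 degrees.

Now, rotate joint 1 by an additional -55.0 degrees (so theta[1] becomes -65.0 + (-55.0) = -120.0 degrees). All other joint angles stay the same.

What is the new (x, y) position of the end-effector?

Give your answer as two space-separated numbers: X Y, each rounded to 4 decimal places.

joint[0] = (0.0000, 0.0000)  (base)
link 0: phi[0] = 0 = 0 deg
  cos(0 deg) = 1.0000, sin(0 deg) = 0.0000
  joint[1] = (0.0000, 0.0000) + 7.1 * (1.0000, 0.0000) = (0.0000 + 7.1000, 0.0000 + 0.0000) = (7.1000, 0.0000)
link 1: phi[1] = 0 + -120 = -120 deg
  cos(-120 deg) = -0.5000, sin(-120 deg) = -0.8660
  joint[2] = (7.1000, 0.0000) + 5.9 * (-0.5000, -0.8660) = (7.1000 + -2.9500, 0.0000 + -5.1095) = (4.1500, -5.1095)
link 2: phi[2] = 0 + -120 + -30 = -150 deg
  cos(-150 deg) = -0.8660, sin(-150 deg) = -0.5000
  joint[3] = (4.1500, -5.1095) + 8.9 * (-0.8660, -0.5000) = (4.1500 + -7.7076, -5.1095 + -4.4500) = (-3.5576, -9.5595)
link 3: phi[3] = 0 + -120 + -30 + 55 = -95 deg
  cos(-95 deg) = -0.0872, sin(-95 deg) = -0.9962
  joint[4] = (-3.5576, -9.5595) + 11.3 * (-0.0872, -0.9962) = (-3.5576 + -0.9849, -9.5595 + -11.2570) = (-4.5425, -20.8165)
End effector: (-4.5425, -20.8165)

Answer: -4.5425 -20.8165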